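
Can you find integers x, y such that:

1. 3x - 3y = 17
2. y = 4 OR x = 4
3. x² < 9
No

Even the single constraint (3x - 3y = 17) is infeasible over the integers.

  - 3x - 3y = 17: every term on the left is divisible by 3, so the LHS ≡ 0 (mod 3), but the RHS 17 is not — no integer solution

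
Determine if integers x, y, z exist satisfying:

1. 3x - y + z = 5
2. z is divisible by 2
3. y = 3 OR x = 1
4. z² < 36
Yes

Take x = 1, y = -2, z = 0. Substituting into each constraint:
  (1) 3(1) + 2 + 0 = 5 ✓
  (2) 0 = 2 × 0, remainder 0 ✓
  (3) x = 1, target 1 ✓ (second branch holds)
  (4) z² = (0)² = 0, and 0 < 36 ✓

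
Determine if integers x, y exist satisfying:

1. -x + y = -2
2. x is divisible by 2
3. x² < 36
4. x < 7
Yes

Take x = 0, y = -2. Substituting into each constraint:
  (1) 0 + (-2) = -2 ✓
  (2) 0 = 2 × 0, remainder 0 ✓
  (3) x² = (0)² = 0, and 0 < 36 ✓
  (4) 0 < 7 ✓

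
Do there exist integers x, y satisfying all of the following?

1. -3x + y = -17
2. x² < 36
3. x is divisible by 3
Yes

Take x = 0, y = -17. Substituting into each constraint:
  (1) -3(0) + (-17) = -17 ✓
  (2) x² = (0)² = 0, and 0 < 36 ✓
  (3) 0 = 3 × 0, remainder 0 ✓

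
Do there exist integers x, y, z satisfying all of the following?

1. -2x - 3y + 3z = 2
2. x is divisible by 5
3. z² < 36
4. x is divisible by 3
No

A contradictory subset is {-2x - 3y + 3z = 2, x is divisible by 3}. No integer assignment can satisfy these jointly:

  - -2x - 3y + 3z = 2: is a linear equation tying the variables together
  - x is divisible by 3: restricts x to multiples of 3

Modular obstruction: writing x = 3x', every remaining term of the linear equation is divisible by 3, so the left side is ≡ 0 (mod 3); but the right side 2 ≡ 2 (mod 3). No integers can satisfy it.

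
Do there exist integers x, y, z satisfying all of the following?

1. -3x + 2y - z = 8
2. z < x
Yes

Take x = 0, y = 3, z = -2. Substituting into each constraint:
  (1) -3(0) + 2(3) + 2 = 8 ✓
  (2) -2 < 0 ✓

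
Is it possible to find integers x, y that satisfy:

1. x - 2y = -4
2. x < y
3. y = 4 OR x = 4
No

The full constraint system is jointly infeasible over the integers. Each constraint and what it forces:

  - x - 2y = -4: is a linear equation tying the variables together
  - x < y: bounds one variable relative to another variable
  - y = 4 OR x = 4: forces a choice: either y = 4 or x = 4

Split on the disjunction (y = 4 OR x = 4):
  • If y = 4: the equation forces x = 4, giving (y, x) = (4, 4), which violates y > x.
  • If x = 4: the equation forces y = 4, giving (x, y) = (4, 4), which violates y > x.
Both branches are infeasible, so the system has no integer solution.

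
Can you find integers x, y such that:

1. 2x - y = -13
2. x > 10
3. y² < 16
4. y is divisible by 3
No

A contradictory subset is {2x - y = -13, x > 10, y² < 16}. No integer assignment can satisfy these jointly:

  - 2x - y = -13: is a linear equation tying the variables together
  - x > 10: bounds one variable relative to a constant
  - y² < 16: restricts y to |y| ≤ 3

Range argument: with x ∈ [11, ∞], y ∈ [-3, 3], the left side of the equation is at least 19, but the right side is -13 < 19. No integer solution exists.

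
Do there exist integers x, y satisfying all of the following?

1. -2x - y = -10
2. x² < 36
Yes

Take x = 0, y = 10. Substituting into each constraint:
  (1) -2(0) + (-10) = -10 ✓
  (2) x² = (0)² = 0, and 0 < 36 ✓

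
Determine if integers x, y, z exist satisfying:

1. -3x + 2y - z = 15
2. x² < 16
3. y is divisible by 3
Yes

Take x = 0, y = 0, z = -15. Substituting into each constraint:
  (1) -3(0) + 2(0) + 15 = 15 ✓
  (2) x² = (0)² = 0, and 0 < 16 ✓
  (3) 0 = 3 × 0, remainder 0 ✓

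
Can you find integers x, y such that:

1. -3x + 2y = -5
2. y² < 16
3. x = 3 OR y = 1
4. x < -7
No

A contradictory subset is {-3x + 2y = -5, x = 3 OR y = 1, x < -7}. No integer assignment can satisfy these jointly:

  - -3x + 2y = -5: is a linear equation tying the variables together
  - x = 3 OR y = 1: forces a choice: either x = 3 or y = 1
  - x < -7: bounds one variable relative to a constant

Split on the disjunction (x = 3 OR y = 1):
  • If x = 3: this contradicts the bound x ≤ -8.
  • If y = 1: with y = 1, every remaining term of the linear equation is divisible by 3, so the left side is ≡ 0 (mod 3); but the right side -7 ≡ 2 (mod 3). No integers can satisfy it.
Both branches are infeasible, so the system has no integer solution.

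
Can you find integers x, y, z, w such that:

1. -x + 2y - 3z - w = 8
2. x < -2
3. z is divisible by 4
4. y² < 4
Yes

Take x = -3, y = 0, z = 0, w = -5. Substituting into each constraint:
  (1) 3 + 2(0) - 3(0) + 5 = 8 ✓
  (2) -3 < -2 ✓
  (3) 0 = 4 × 0, remainder 0 ✓
  (4) y² = (0)² = 0, and 0 < 4 ✓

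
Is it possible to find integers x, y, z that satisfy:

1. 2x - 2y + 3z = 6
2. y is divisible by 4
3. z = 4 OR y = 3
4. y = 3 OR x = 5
Yes

Take x = 5, y = 8, z = 4. Substituting into each constraint:
  (1) 2(5) - 2(8) + 3(4) = 6 ✓
  (2) 8 = 4 × 2, remainder 0 ✓
  (3) z = 4, target 4 ✓ (first branch holds)
  (4) x = 5, target 5 ✓ (second branch holds)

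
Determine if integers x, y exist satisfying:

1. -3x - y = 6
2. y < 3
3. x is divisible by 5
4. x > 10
Yes

Take x = 15, y = -51. Substituting into each constraint:
  (1) -3(15) + 51 = 6 ✓
  (2) -51 < 3 ✓
  (3) 15 = 5 × 3, remainder 0 ✓
  (4) 15 > 10 ✓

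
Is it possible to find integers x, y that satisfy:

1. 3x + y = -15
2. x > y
Yes

Take x = -3, y = -6. Substituting into each constraint:
  (1) 3(-3) + (-6) = -15 ✓
  (2) -3 > -6 ✓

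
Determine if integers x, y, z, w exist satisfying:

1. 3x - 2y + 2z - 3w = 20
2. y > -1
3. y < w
Yes

Take x = 0, y = 1, z = 14, w = 2. Substituting into each constraint:
  (1) 3(0) - 2(1) + 2(14) - 3(2) = 20 ✓
  (2) 1 > -1 ✓
  (3) 1 < 2 ✓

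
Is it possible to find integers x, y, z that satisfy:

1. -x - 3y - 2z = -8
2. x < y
Yes

Take x = 0, y = 2, z = 1. Substituting into each constraint:
  (1) 0 - 3(2) - 2(1) = -8 ✓
  (2) 0 < 2 ✓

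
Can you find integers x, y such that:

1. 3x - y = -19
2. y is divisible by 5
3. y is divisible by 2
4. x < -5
Yes

Take x = -13, y = -20. Substituting into each constraint:
  (1) 3(-13) + 20 = -19 ✓
  (2) -20 = 5 × -4, remainder 0 ✓
  (3) -20 = 2 × -10, remainder 0 ✓
  (4) -13 < -5 ✓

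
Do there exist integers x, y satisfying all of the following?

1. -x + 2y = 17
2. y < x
Yes

Take x = 19, y = 18. Substituting into each constraint:
  (1) (-19) + 2(18) = 17 ✓
  (2) 18 < 19 ✓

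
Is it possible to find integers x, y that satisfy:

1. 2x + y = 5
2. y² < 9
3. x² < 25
Yes

Take x = 3, y = -1. Substituting into each constraint:
  (1) 2(3) + (-1) = 5 ✓
  (2) y² = (-1)² = 1, and 1 < 9 ✓
  (3) x² = (3)² = 9, and 9 < 25 ✓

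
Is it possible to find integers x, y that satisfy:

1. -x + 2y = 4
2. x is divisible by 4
Yes

Take x = 0, y = 2. Substituting into each constraint:
  (1) 0 + 2(2) = 4 ✓
  (2) 0 = 4 × 0, remainder 0 ✓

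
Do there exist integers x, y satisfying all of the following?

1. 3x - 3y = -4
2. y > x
No

Even the single constraint (3x - 3y = -4) is infeasible over the integers.

  - 3x - 3y = -4: every term on the left is divisible by 3, so the LHS ≡ 0 (mod 3), but the RHS -4 is not — no integer solution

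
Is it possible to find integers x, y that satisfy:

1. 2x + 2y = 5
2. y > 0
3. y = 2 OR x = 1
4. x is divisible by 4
No

Even the single constraint (2x + 2y = 5) is infeasible over the integers.

  - 2x + 2y = 5: every term on the left is divisible by 2, so the LHS ≡ 0 (mod 2), but the RHS 5 is not — no integer solution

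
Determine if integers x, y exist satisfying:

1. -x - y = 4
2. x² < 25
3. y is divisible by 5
Yes

Take x = -4, y = 0. Substituting into each constraint:
  (1) 4 + 0 = 4 ✓
  (2) x² = (-4)² = 16, and 16 < 25 ✓
  (3) 0 = 5 × 0, remainder 0 ✓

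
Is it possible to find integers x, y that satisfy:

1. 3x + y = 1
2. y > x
Yes

Take x = 0, y = 1. Substituting into each constraint:
  (1) 3(0) + 1 = 1 ✓
  (2) 1 > 0 ✓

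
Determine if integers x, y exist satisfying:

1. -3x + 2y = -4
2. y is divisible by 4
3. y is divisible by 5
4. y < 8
Yes

Take x = -12, y = -20. Substituting into each constraint:
  (1) -3(-12) + 2(-20) = -4 ✓
  (2) -20 = 4 × -5, remainder 0 ✓
  (3) -20 = 5 × -4, remainder 0 ✓
  (4) -20 < 8 ✓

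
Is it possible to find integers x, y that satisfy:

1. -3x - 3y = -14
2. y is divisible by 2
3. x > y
No

Even the single constraint (-3x - 3y = -14) is infeasible over the integers.

  - -3x - 3y = -14: every term on the left is divisible by 3, so the LHS ≡ 0 (mod 3), but the RHS -14 is not — no integer solution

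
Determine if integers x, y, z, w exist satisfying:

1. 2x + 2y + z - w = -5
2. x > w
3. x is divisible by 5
Yes

Take x = 0, y = -3, z = 0, w = -1. Substituting into each constraint:
  (1) 2(0) + 2(-3) + 0 + 1 = -5 ✓
  (2) 0 > -1 ✓
  (3) 0 = 5 × 0, remainder 0 ✓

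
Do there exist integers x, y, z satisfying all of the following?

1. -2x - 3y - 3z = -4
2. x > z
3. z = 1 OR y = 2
Yes

Take x = 2, y = 2, z = -2. Substituting into each constraint:
  (1) -2(2) - 3(2) - 3(-2) = -4 ✓
  (2) 2 > -2 ✓
  (3) y = 2, target 2 ✓ (second branch holds)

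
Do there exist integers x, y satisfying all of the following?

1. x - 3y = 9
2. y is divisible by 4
Yes

Take x = 9, y = 0. Substituting into each constraint:
  (1) 9 - 3(0) = 9 ✓
  (2) 0 = 4 × 0, remainder 0 ✓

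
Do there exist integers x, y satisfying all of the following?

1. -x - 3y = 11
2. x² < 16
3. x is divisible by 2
Yes

Take x = -2, y = -3. Substituting into each constraint:
  (1) 2 - 3(-3) = 11 ✓
  (2) x² = (-2)² = 4, and 4 < 16 ✓
  (3) -2 = 2 × -1, remainder 0 ✓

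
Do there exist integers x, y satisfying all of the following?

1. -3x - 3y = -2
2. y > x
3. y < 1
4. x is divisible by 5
No

Even the single constraint (-3x - 3y = -2) is infeasible over the integers.

  - -3x - 3y = -2: every term on the left is divisible by 3, so the LHS ≡ 0 (mod 3), but the RHS -2 is not — no integer solution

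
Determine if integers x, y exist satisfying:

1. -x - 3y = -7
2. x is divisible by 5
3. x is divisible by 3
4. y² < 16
No

A contradictory subset is {-x - 3y = -7, x is divisible by 3}. No integer assignment can satisfy these jointly:

  - -x - 3y = -7: is a linear equation tying the variables together
  - x is divisible by 3: restricts x to multiples of 3

Modular obstruction: writing x = 3x', every remaining term of the linear equation is divisible by 3, so the left side is ≡ 0 (mod 3); but the right side -7 ≡ 2 (mod 3). No integers can satisfy it.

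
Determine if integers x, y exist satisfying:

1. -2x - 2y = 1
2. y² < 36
No

Even the single constraint (-2x - 2y = 1) is infeasible over the integers.

  - -2x - 2y = 1: every term on the left is divisible by 2, so the LHS ≡ 0 (mod 2), but the RHS 1 is not — no integer solution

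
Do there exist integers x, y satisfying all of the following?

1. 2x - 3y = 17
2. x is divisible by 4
Yes

Take x = 16, y = 5. Substituting into each constraint:
  (1) 2(16) - 3(5) = 17 ✓
  (2) 16 = 4 × 4, remainder 0 ✓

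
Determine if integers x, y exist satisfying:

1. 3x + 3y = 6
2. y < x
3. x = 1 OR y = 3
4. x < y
No

A contradictory subset is {y < x, x < y}. No integer assignment can satisfy these jointly:

  - y < x: bounds one variable relative to another variable
  - x < y: bounds one variable relative to another variable

Direct contradiction: x > y and y > x cannot both hold.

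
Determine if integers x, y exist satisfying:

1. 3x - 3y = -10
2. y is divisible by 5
No

Even the single constraint (3x - 3y = -10) is infeasible over the integers.

  - 3x - 3y = -10: every term on the left is divisible by 3, so the LHS ≡ 0 (mod 3), but the RHS -10 is not — no integer solution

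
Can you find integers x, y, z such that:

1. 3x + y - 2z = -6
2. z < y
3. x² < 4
Yes

Take x = 0, y = 8, z = 7. Substituting into each constraint:
  (1) 3(0) + 8 - 2(7) = -6 ✓
  (2) 7 < 8 ✓
  (3) x² = (0)² = 0, and 0 < 4 ✓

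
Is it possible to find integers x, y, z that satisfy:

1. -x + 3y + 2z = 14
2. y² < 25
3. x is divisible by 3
Yes

Take x = 0, y = 0, z = 7. Substituting into each constraint:
  (1) 0 + 3(0) + 2(7) = 14 ✓
  (2) y² = (0)² = 0, and 0 < 25 ✓
  (3) 0 = 3 × 0, remainder 0 ✓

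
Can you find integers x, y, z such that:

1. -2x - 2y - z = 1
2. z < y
Yes

Take x = 0, y = 0, z = -1. Substituting into each constraint:
  (1) -2(0) - 2(0) + 1 = 1 ✓
  (2) -1 < 0 ✓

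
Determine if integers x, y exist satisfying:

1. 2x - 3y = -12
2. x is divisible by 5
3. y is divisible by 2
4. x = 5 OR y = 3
No

A contradictory subset is {2x - 3y = -12, x = 5 OR y = 3}. No integer assignment can satisfy these jointly:

  - 2x - 3y = -12: is a linear equation tying the variables together
  - x = 5 OR y = 3: forces a choice: either x = 5 or y = 3

Split on the disjunction (x = 5 OR y = 3):
  • If x = 5: with x = 5, every remaining term of the linear equation is divisible by 3, so the left side is ≡ 0 (mod 3); but the right side -22 ≡ 2 (mod 3). No integers can satisfy it.
  • If y = 3: with y = 3, every remaining term of the linear equation is divisible by 2, so the left side is ≡ 0 (mod 2); but the right side -3 ≡ 1 (mod 2). No integers can satisfy it.
Both branches are infeasible, so the system has no integer solution.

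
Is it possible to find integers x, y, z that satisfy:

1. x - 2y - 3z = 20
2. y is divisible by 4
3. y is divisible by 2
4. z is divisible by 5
Yes

Take x = 20, y = 0, z = 0. Substituting into each constraint:
  (1) 20 - 2(0) - 3(0) = 20 ✓
  (2) 0 = 4 × 0, remainder 0 ✓
  (3) 0 = 2 × 0, remainder 0 ✓
  (4) 0 = 5 × 0, remainder 0 ✓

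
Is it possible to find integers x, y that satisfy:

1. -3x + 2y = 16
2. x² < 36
Yes

Take x = -4, y = 2. Substituting into each constraint:
  (1) -3(-4) + 2(2) = 16 ✓
  (2) x² = (-4)² = 16, and 16 < 36 ✓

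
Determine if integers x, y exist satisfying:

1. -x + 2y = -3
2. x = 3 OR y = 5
Yes

Take x = 3, y = 0. Substituting into each constraint:
  (1) (-3) + 2(0) = -3 ✓
  (2) x = 3, target 3 ✓ (first branch holds)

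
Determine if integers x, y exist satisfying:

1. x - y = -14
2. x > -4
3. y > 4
Yes

Take x = -3, y = 11. Substituting into each constraint:
  (1) (-3) + (-11) = -14 ✓
  (2) -3 > -4 ✓
  (3) 11 > 4 ✓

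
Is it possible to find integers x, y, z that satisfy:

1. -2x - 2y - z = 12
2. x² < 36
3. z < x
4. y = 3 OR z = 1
Yes

Take x = -5, y = 3, z = -8. Substituting into each constraint:
  (1) -2(-5) - 2(3) + 8 = 12 ✓
  (2) x² = (-5)² = 25, and 25 < 36 ✓
  (3) -8 < -5 ✓
  (4) y = 3, target 3 ✓ (first branch holds)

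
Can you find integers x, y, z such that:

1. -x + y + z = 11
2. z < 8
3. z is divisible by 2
Yes

Take x = -11, y = 0, z = 0. Substituting into each constraint:
  (1) 11 + 0 + 0 = 11 ✓
  (2) 0 < 8 ✓
  (3) 0 = 2 × 0, remainder 0 ✓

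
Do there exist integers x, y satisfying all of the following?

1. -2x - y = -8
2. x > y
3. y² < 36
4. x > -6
Yes

Take x = 4, y = 0. Substituting into each constraint:
  (1) -2(4) + 0 = -8 ✓
  (2) 4 > 0 ✓
  (3) y² = (0)² = 0, and 0 < 36 ✓
  (4) 4 > -6 ✓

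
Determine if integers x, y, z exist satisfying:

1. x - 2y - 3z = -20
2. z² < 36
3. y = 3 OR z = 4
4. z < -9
No

A contradictory subset is {z² < 36, z < -9}. No integer assignment can satisfy these jointly:

  - z² < 36: restricts z to |z| ≤ 5
  - z < -9: bounds one variable relative to a constant

Direct contradiction: the bounds on z require z ≥ -5 and z ≤ -10 simultaneously, which is empty.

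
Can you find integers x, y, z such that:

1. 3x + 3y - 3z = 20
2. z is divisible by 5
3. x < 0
No

Even the single constraint (3x + 3y - 3z = 20) is infeasible over the integers.

  - 3x + 3y - 3z = 20: every term on the left is divisible by 3, so the LHS ≡ 0 (mod 3), but the RHS 20 is not — no integer solution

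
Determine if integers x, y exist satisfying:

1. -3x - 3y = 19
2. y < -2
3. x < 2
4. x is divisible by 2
No

Even the single constraint (-3x - 3y = 19) is infeasible over the integers.

  - -3x - 3y = 19: every term on the left is divisible by 3, so the LHS ≡ 0 (mod 3), but the RHS 19 is not — no integer solution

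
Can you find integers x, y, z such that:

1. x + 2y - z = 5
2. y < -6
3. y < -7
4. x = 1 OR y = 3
Yes

Take x = 1, y = -8, z = -20. Substituting into each constraint:
  (1) 1 + 2(-8) + 20 = 5 ✓
  (2) -8 < -6 ✓
  (3) -8 < -7 ✓
  (4) x = 1, target 1 ✓ (first branch holds)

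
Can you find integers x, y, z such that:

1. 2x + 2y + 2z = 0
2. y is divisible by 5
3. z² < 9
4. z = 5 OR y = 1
No

A contradictory subset is {y is divisible by 5, z² < 9, z = 5 OR y = 1}. No integer assignment can satisfy these jointly:

  - y is divisible by 5: restricts y to multiples of 5
  - z² < 9: restricts z to |z| ≤ 2
  - z = 5 OR y = 1: forces a choice: either z = 5 or y = 1

Split on the disjunction (z = 5 OR y = 1):
  • If z = 5: this contradicts z² < 9, which requires |z| ≤ 2.
  • If y = 1: this contradicts the divisibility constraint — 1 is not a multiple of 5.
Both branches are infeasible, so the system has no integer solution.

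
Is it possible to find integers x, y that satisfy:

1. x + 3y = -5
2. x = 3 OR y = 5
Yes

Take x = -20, y = 5. Substituting into each constraint:
  (1) (-20) + 3(5) = -5 ✓
  (2) y = 5, target 5 ✓ (second branch holds)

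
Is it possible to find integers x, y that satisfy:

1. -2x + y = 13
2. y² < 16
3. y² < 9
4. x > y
No

A contradictory subset is {-2x + y = 13, y² < 9, x > y}. No integer assignment can satisfy these jointly:

  - -2x + y = 13: is a linear equation tying the variables together
  - y² < 9: restricts y to |y| ≤ 2
  - x > y: bounds one variable relative to another variable

Propagating the comparison: x > y and y ≥ -2 give x ≥ -1. Range argument: with x ∈ [-1, ∞], y ∈ [-2, 2], the left side of the equation is at most 4, but the right side is 13 > 4. No integer solution exists.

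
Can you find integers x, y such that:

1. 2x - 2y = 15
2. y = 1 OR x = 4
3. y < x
No

Even the single constraint (2x - 2y = 15) is infeasible over the integers.

  - 2x - 2y = 15: every term on the left is divisible by 2, so the LHS ≡ 0 (mod 2), but the RHS 15 is not — no integer solution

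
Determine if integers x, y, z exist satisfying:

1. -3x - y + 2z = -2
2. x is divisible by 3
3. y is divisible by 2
Yes

Take x = 0, y = 0, z = -1. Substituting into each constraint:
  (1) -3(0) + 0 + 2(-1) = -2 ✓
  (2) 0 = 3 × 0, remainder 0 ✓
  (3) 0 = 2 × 0, remainder 0 ✓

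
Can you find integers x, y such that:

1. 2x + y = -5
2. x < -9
Yes

Take x = -10, y = 15. Substituting into each constraint:
  (1) 2(-10) + 15 = -5 ✓
  (2) -10 < -9 ✓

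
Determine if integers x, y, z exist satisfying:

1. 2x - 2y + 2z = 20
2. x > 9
Yes

Take x = 10, y = 0, z = 0. Substituting into each constraint:
  (1) 2(10) - 2(0) + 2(0) = 20 ✓
  (2) 10 > 9 ✓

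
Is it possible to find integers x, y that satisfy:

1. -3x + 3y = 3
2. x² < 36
Yes

Take x = -1, y = 0. Substituting into each constraint:
  (1) -3(-1) + 3(0) = 3 ✓
  (2) x² = (-1)² = 1, and 1 < 36 ✓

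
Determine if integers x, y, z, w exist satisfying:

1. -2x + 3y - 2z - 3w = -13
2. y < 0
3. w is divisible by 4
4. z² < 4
Yes

Take x = 5, y = -1, z = 0, w = 0. Substituting into each constraint:
  (1) -2(5) + 3(-1) - 2(0) - 3(0) = -13 ✓
  (2) -1 < 0 ✓
  (3) 0 = 4 × 0, remainder 0 ✓
  (4) z² = (0)² = 0, and 0 < 4 ✓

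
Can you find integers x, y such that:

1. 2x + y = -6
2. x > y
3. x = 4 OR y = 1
Yes

Take x = 4, y = -14. Substituting into each constraint:
  (1) 2(4) + (-14) = -6 ✓
  (2) 4 > -14 ✓
  (3) x = 4, target 4 ✓ (first branch holds)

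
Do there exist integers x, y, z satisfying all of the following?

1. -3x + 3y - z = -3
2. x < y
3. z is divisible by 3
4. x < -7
Yes

Take x = -8, y = -7, z = 6. Substituting into each constraint:
  (1) -3(-8) + 3(-7) + (-6) = -3 ✓
  (2) -8 < -7 ✓
  (3) 6 = 3 × 2, remainder 0 ✓
  (4) -8 < -7 ✓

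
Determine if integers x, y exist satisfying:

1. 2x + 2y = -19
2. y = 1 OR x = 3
No

Even the single constraint (2x + 2y = -19) is infeasible over the integers.

  - 2x + 2y = -19: every term on the left is divisible by 2, so the LHS ≡ 0 (mod 2), but the RHS -19 is not — no integer solution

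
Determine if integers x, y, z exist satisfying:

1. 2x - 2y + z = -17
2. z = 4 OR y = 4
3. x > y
Yes

Take x = 5, y = 4, z = -19. Substituting into each constraint:
  (1) 2(5) - 2(4) + (-19) = -17 ✓
  (2) y = 4, target 4 ✓ (second branch holds)
  (3) 5 > 4 ✓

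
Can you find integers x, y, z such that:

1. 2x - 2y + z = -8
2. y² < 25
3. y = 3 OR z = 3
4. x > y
Yes

Take x = 4, y = 3, z = -10. Substituting into each constraint:
  (1) 2(4) - 2(3) + (-10) = -8 ✓
  (2) y² = (3)² = 9, and 9 < 25 ✓
  (3) y = 3, target 3 ✓ (first branch holds)
  (4) 4 > 3 ✓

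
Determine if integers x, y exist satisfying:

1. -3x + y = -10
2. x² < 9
Yes

Take x = 0, y = -10. Substituting into each constraint:
  (1) -3(0) + (-10) = -10 ✓
  (2) x² = (0)² = 0, and 0 < 9 ✓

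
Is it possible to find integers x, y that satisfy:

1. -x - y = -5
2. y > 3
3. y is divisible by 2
Yes

Take x = 1, y = 4. Substituting into each constraint:
  (1) (-1) + (-4) = -5 ✓
  (2) 4 > 3 ✓
  (3) 4 = 2 × 2, remainder 0 ✓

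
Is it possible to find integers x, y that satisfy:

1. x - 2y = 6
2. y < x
Yes

Take x = 0, y = -3. Substituting into each constraint:
  (1) 0 - 2(-3) = 6 ✓
  (2) -3 < 0 ✓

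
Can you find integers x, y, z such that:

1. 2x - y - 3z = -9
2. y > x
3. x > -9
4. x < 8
Yes

Take x = 1, y = 2, z = 3. Substituting into each constraint:
  (1) 2(1) + (-2) - 3(3) = -9 ✓
  (2) 2 > 1 ✓
  (3) 1 > -9 ✓
  (4) 1 < 8 ✓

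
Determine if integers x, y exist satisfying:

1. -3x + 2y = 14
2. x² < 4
Yes

Take x = 0, y = 7. Substituting into each constraint:
  (1) -3(0) + 2(7) = 14 ✓
  (2) x² = (0)² = 0, and 0 < 4 ✓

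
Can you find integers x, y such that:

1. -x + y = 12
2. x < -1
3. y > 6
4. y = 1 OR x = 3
No

A contradictory subset is {x < -1, y > 6, y = 1 OR x = 3}. No integer assignment can satisfy these jointly:

  - x < -1: bounds one variable relative to a constant
  - y > 6: bounds one variable relative to a constant
  - y = 1 OR x = 3: forces a choice: either y = 1 or x = 3

Split on the disjunction (y = 1 OR x = 3):
  • If y = 1: this contradicts the bound y ≥ 7.
  • If x = 3: this contradicts the bound x ≤ -2.
Both branches are infeasible, so the system has no integer solution.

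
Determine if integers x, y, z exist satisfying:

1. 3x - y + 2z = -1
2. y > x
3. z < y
Yes

Take x = 0, y = 1, z = 0. Substituting into each constraint:
  (1) 3(0) + (-1) + 2(0) = -1 ✓
  (2) 1 > 0 ✓
  (3) 0 < 1 ✓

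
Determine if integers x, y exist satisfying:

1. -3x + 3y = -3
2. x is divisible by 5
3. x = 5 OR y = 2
Yes

Take x = 5, y = 4. Substituting into each constraint:
  (1) -3(5) + 3(4) = -3 ✓
  (2) 5 = 5 × 1, remainder 0 ✓
  (3) x = 5, target 5 ✓ (first branch holds)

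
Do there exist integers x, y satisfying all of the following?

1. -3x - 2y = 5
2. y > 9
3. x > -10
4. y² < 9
No

A contradictory subset is {y > 9, y² < 9}. No integer assignment can satisfy these jointly:

  - y > 9: bounds one variable relative to a constant
  - y² < 9: restricts y to |y| ≤ 2

Direct contradiction: the bounds on y require y ≥ 10 and y ≤ 2 simultaneously, which is empty.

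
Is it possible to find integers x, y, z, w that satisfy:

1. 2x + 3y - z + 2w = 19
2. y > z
Yes

Take x = 0, y = 1, z = 0, w = 8. Substituting into each constraint:
  (1) 2(0) + 3(1) + 0 + 2(8) = 19 ✓
  (2) 1 > 0 ✓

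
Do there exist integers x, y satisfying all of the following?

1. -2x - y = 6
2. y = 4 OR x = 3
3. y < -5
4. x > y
Yes

Take x = 3, y = -12. Substituting into each constraint:
  (1) -2(3) + 12 = 6 ✓
  (2) x = 3, target 3 ✓ (second branch holds)
  (3) -12 < -5 ✓
  (4) 3 > -12 ✓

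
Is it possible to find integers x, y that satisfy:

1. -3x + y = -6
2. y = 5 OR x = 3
Yes

Take x = 3, y = 3. Substituting into each constraint:
  (1) -3(3) + 3 = -6 ✓
  (2) x = 3, target 3 ✓ (second branch holds)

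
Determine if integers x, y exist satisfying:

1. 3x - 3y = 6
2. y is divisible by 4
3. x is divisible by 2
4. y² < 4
Yes

Take x = 2, y = 0. Substituting into each constraint:
  (1) 3(2) - 3(0) = 6 ✓
  (2) 0 = 4 × 0, remainder 0 ✓
  (3) 2 = 2 × 1, remainder 0 ✓
  (4) y² = (0)² = 0, and 0 < 4 ✓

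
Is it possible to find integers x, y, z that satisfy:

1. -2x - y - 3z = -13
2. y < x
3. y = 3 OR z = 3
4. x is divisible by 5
Yes

Take x = 5, y = 3, z = 0. Substituting into each constraint:
  (1) -2(5) + (-3) - 3(0) = -13 ✓
  (2) 3 < 5 ✓
  (3) y = 3, target 3 ✓ (first branch holds)
  (4) 5 = 5 × 1, remainder 0 ✓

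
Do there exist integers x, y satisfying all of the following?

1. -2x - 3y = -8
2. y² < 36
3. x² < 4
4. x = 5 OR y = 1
No

A contradictory subset is {-2x - 3y = -8, x² < 4, x = 5 OR y = 1}. No integer assignment can satisfy these jointly:

  - -2x - 3y = -8: is a linear equation tying the variables together
  - x² < 4: restricts x to |x| ≤ 1
  - x = 5 OR y = 1: forces a choice: either x = 5 or y = 1

Split on the disjunction (x = 5 OR y = 1):
  • If x = 5: this contradicts x² < 4, which requires |x| ≤ 1.
  • If y = 1: with y = 1, every remaining term of the linear equation is divisible by 2, so the left side is ≡ 0 (mod 2); but the right side -5 ≡ 1 (mod 2). No integers can satisfy it.
Both branches are infeasible, so the system has no integer solution.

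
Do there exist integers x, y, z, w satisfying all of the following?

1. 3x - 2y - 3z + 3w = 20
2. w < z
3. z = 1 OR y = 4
Yes

Take x = 11, y = 5, z = 1, w = 0. Substituting into each constraint:
  (1) 3(11) - 2(5) - 3(1) + 3(0) = 20 ✓
  (2) 0 < 1 ✓
  (3) z = 1, target 1 ✓ (first branch holds)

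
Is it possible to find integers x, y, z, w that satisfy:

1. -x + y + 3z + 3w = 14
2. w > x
Yes

Take x = 1, y = 0, z = 3, w = 2. Substituting into each constraint:
  (1) (-1) + 0 + 3(3) + 3(2) = 14 ✓
  (2) 2 > 1 ✓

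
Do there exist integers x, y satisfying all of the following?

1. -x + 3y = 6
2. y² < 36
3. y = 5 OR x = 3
Yes

Take x = 3, y = 3. Substituting into each constraint:
  (1) (-3) + 3(3) = 6 ✓
  (2) y² = (3)² = 9, and 9 < 36 ✓
  (3) x = 3, target 3 ✓ (second branch holds)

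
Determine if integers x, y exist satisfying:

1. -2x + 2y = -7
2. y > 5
No

Even the single constraint (-2x + 2y = -7) is infeasible over the integers.

  - -2x + 2y = -7: every term on the left is divisible by 2, so the LHS ≡ 0 (mod 2), but the RHS -7 is not — no integer solution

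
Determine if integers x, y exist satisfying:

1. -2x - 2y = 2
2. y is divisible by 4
Yes

Take x = -1, y = 0. Substituting into each constraint:
  (1) -2(-1) - 2(0) = 2 ✓
  (2) 0 = 4 × 0, remainder 0 ✓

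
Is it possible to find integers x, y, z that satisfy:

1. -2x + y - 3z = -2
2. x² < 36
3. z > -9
Yes

Take x = 0, y = -2, z = 0. Substituting into each constraint:
  (1) -2(0) + (-2) - 3(0) = -2 ✓
  (2) x² = (0)² = 0, and 0 < 36 ✓
  (3) 0 > -9 ✓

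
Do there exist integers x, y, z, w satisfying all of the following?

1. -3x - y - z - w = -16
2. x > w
Yes

Take x = 1, y = 13, z = 0, w = 0. Substituting into each constraint:
  (1) -3(1) + (-13) + 0 + 0 = -16 ✓
  (2) 1 > 0 ✓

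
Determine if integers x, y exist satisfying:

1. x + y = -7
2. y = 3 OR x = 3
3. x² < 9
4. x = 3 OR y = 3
No

A contradictory subset is {x + y = -7, y = 3 OR x = 3, x² < 9}. No integer assignment can satisfy these jointly:

  - x + y = -7: is a linear equation tying the variables together
  - y = 3 OR x = 3: forces a choice: either y = 3 or x = 3
  - x² < 9: restricts x to |x| ≤ 2

Split on the disjunction (y = 3 OR x = 3):
  • If y = 3: the equation forces x = -10, but x² < 9 requires |x| ≤ 2.
  • If x = 3: this contradicts x² < 9, which requires |x| ≤ 2.
Both branches are infeasible, so the system has no integer solution.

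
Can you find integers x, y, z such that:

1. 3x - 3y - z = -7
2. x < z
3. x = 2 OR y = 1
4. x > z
No

A contradictory subset is {x < z, x > z}. No integer assignment can satisfy these jointly:

  - x < z: bounds one variable relative to another variable
  - x > z: bounds one variable relative to another variable

Direct contradiction: z > x and x > z cannot both hold.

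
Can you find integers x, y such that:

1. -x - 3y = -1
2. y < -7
Yes

Take x = 25, y = -8. Substituting into each constraint:
  (1) (-25) - 3(-8) = -1 ✓
  (2) -8 < -7 ✓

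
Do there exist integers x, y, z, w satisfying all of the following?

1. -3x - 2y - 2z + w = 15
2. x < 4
Yes

Take x = 0, y = 0, z = -7, w = 1. Substituting into each constraint:
  (1) -3(0) - 2(0) - 2(-7) + 1 = 15 ✓
  (2) 0 < 4 ✓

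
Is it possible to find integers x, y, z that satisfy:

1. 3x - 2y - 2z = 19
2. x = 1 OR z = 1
Yes

Take x = -1, y = -12, z = 1. Substituting into each constraint:
  (1) 3(-1) - 2(-12) - 2(1) = 19 ✓
  (2) z = 1, target 1 ✓ (second branch holds)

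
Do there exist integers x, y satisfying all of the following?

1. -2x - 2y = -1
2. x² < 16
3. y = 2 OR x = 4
No

Even the single constraint (-2x - 2y = -1) is infeasible over the integers.

  - -2x - 2y = -1: every term on the left is divisible by 2, so the LHS ≡ 0 (mod 2), but the RHS -1 is not — no integer solution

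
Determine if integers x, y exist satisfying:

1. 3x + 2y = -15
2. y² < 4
Yes

Take x = -5, y = 0. Substituting into each constraint:
  (1) 3(-5) + 2(0) = -15 ✓
  (2) y² = (0)² = 0, and 0 < 4 ✓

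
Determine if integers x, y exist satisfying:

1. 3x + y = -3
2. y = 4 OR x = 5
Yes

Take x = 5, y = -18. Substituting into each constraint:
  (1) 3(5) + (-18) = -3 ✓
  (2) x = 5, target 5 ✓ (second branch holds)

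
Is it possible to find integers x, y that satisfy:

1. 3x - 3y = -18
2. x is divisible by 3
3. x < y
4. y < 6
Yes

Take x = -3, y = 3. Substituting into each constraint:
  (1) 3(-3) - 3(3) = -18 ✓
  (2) -3 = 3 × -1, remainder 0 ✓
  (3) -3 < 3 ✓
  (4) 3 < 6 ✓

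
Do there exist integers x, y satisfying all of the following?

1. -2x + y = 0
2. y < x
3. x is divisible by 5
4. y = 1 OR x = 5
No

A contradictory subset is {-2x + y = 0, y < x, y = 1 OR x = 5}. No integer assignment can satisfy these jointly:

  - -2x + y = 0: is a linear equation tying the variables together
  - y < x: bounds one variable relative to another variable
  - y = 1 OR x = 5: forces a choice: either y = 1 or x = 5

Split on the disjunction (y = 1 OR x = 5):
  • If y = 1: with y = 1, every remaining term of the linear equation is divisible by 2, so the left side is ≡ 0 (mod 2); but the right side -1 ≡ 1 (mod 2). No integers can satisfy it.
  • If x = 5: the equation forces y = 10, giving (x, y) = (5, 10), which violates x > y.
Both branches are infeasible, so the system has no integer solution.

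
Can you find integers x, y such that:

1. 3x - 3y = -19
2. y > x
No

Even the single constraint (3x - 3y = -19) is infeasible over the integers.

  - 3x - 3y = -19: every term on the left is divisible by 3, so the LHS ≡ 0 (mod 3), but the RHS -19 is not — no integer solution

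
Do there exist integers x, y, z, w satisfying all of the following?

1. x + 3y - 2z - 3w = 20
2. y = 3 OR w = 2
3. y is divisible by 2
Yes

Take x = 2, y = 4, z = -6, w = 2. Substituting into each constraint:
  (1) 2 + 3(4) - 2(-6) - 3(2) = 20 ✓
  (2) w = 2, target 2 ✓ (second branch holds)
  (3) 4 = 2 × 2, remainder 0 ✓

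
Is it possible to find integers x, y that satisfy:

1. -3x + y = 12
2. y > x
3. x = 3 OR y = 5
Yes

Take x = 3, y = 21. Substituting into each constraint:
  (1) -3(3) + 21 = 12 ✓
  (2) 21 > 3 ✓
  (3) x = 3, target 3 ✓ (first branch holds)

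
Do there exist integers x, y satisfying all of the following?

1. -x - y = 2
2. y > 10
Yes

Take x = -13, y = 11. Substituting into each constraint:
  (1) 13 + (-11) = 2 ✓
  (2) 11 > 10 ✓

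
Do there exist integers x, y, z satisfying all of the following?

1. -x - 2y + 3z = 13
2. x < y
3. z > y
Yes

Take x = -1, y = 0, z = 4. Substituting into each constraint:
  (1) 1 - 2(0) + 3(4) = 13 ✓
  (2) -1 < 0 ✓
  (3) 4 > 0 ✓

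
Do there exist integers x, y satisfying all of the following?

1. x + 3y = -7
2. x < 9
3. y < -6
No

The full constraint system is jointly infeasible over the integers. Each constraint and what it forces:

  - x + 3y = -7: is a linear equation tying the variables together
  - x < 9: bounds one variable relative to a constant
  - y < -6: bounds one variable relative to a constant

Range argument: with x ∈ [−∞, 8], y ∈ [−∞, -7], the left side of the equation is at most -13, but the right side is -7 > -13. No integer solution exists.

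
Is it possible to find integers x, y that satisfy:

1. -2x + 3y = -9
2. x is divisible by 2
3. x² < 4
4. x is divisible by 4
Yes

Take x = 0, y = -3. Substituting into each constraint:
  (1) -2(0) + 3(-3) = -9 ✓
  (2) 0 = 2 × 0, remainder 0 ✓
  (3) x² = (0)² = 0, and 0 < 4 ✓
  (4) 0 = 4 × 0, remainder 0 ✓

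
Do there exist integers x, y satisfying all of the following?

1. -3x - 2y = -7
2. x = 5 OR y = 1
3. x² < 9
No

The full constraint system is jointly infeasible over the integers. Each constraint and what it forces:

  - -3x - 2y = -7: is a linear equation tying the variables together
  - x = 5 OR y = 1: forces a choice: either x = 5 or y = 1
  - x² < 9: restricts x to |x| ≤ 2

Split on the disjunction (x = 5 OR y = 1):
  • If x = 5: this contradicts x² < 9, which requires |x| ≤ 2.
  • If y = 1: with y = 1, every remaining term of the linear equation is divisible by 3, so the left side is ≡ 0 (mod 3); but the right side -5 ≡ 1 (mod 3). No integers can satisfy it.
Both branches are infeasible, so the system has no integer solution.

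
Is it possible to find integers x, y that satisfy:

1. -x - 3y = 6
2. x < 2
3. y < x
Yes

Take x = 0, y = -2. Substituting into each constraint:
  (1) 0 - 3(-2) = 6 ✓
  (2) 0 < 2 ✓
  (3) -2 < 0 ✓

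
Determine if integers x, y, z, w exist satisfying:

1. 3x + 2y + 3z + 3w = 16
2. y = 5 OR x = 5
Yes

Take x = 5, y = 8, z = -5, w = 0. Substituting into each constraint:
  (1) 3(5) + 2(8) + 3(-5) + 3(0) = 16 ✓
  (2) x = 5, target 5 ✓ (second branch holds)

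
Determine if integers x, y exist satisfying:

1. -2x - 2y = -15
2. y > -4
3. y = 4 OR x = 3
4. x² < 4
No

Even the single constraint (-2x - 2y = -15) is infeasible over the integers.

  - -2x - 2y = -15: every term on the left is divisible by 2, so the LHS ≡ 0 (mod 2), but the RHS -15 is not — no integer solution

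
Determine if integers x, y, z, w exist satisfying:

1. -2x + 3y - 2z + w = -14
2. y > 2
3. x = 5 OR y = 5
Yes

Take x = 4, y = 5, z = 0, w = -21. Substituting into each constraint:
  (1) -2(4) + 3(5) - 2(0) + (-21) = -14 ✓
  (2) 5 > 2 ✓
  (3) y = 5, target 5 ✓ (second branch holds)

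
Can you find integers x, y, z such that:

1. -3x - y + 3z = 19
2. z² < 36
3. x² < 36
Yes

Take x = 0, y = -19, z = 0. Substituting into each constraint:
  (1) -3(0) + 19 + 3(0) = 19 ✓
  (2) z² = (0)² = 0, and 0 < 36 ✓
  (3) x² = (0)² = 0, and 0 < 36 ✓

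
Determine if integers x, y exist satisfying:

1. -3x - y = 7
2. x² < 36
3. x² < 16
Yes

Take x = -3, y = 2. Substituting into each constraint:
  (1) -3(-3) + (-2) = 7 ✓
  (2) x² = (-3)² = 9, and 9 < 36 ✓
  (3) x² = (-3)² = 9, and 9 < 16 ✓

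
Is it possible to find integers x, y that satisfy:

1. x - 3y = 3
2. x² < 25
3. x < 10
Yes

Take x = 3, y = 0. Substituting into each constraint:
  (1) 3 - 3(0) = 3 ✓
  (2) x² = (3)² = 9, and 9 < 25 ✓
  (3) 3 < 10 ✓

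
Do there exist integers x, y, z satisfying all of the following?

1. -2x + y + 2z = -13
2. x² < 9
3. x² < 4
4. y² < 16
Yes

Take x = 0, y = 1, z = -7. Substituting into each constraint:
  (1) -2(0) + 1 + 2(-7) = -13 ✓
  (2) x² = (0)² = 0, and 0 < 9 ✓
  (3) x² = (0)² = 0, and 0 < 4 ✓
  (4) y² = (1)² = 1, and 1 < 16 ✓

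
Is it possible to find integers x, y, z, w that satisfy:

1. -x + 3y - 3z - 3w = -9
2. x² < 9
Yes

Take x = 0, y = 0, z = 3, w = 0. Substituting into each constraint:
  (1) 0 + 3(0) - 3(3) - 3(0) = -9 ✓
  (2) x² = (0)² = 0, and 0 < 9 ✓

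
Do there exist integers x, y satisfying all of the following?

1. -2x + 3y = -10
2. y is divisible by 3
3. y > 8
Yes

Take x = 23, y = 12. Substituting into each constraint:
  (1) -2(23) + 3(12) = -10 ✓
  (2) 12 = 3 × 4, remainder 0 ✓
  (3) 12 > 8 ✓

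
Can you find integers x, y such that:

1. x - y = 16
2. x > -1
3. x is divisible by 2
Yes

Take x = 0, y = -16. Substituting into each constraint:
  (1) 0 + 16 = 16 ✓
  (2) 0 > -1 ✓
  (3) 0 = 2 × 0, remainder 0 ✓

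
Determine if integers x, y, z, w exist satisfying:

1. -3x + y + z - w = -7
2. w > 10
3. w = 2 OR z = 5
Yes

Take x = 0, y = -1, z = 5, w = 11. Substituting into each constraint:
  (1) -3(0) + (-1) + 5 + (-11) = -7 ✓
  (2) 11 > 10 ✓
  (3) z = 5, target 5 ✓ (second branch holds)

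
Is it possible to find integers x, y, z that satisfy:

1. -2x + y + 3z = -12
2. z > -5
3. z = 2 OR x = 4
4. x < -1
Yes

Take x = -2, y = -22, z = 2. Substituting into each constraint:
  (1) -2(-2) + (-22) + 3(2) = -12 ✓
  (2) 2 > -5 ✓
  (3) z = 2, target 2 ✓ (first branch holds)
  (4) -2 < -1 ✓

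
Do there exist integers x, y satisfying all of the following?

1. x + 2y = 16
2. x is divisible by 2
Yes

Take x = 0, y = 8. Substituting into each constraint:
  (1) 0 + 2(8) = 16 ✓
  (2) 0 = 2 × 0, remainder 0 ✓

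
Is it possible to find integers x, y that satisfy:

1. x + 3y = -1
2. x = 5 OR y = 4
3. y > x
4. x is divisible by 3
No

A contradictory subset is {x + 3y = -1, x is divisible by 3}. No integer assignment can satisfy these jointly:

  - x + 3y = -1: is a linear equation tying the variables together
  - x is divisible by 3: restricts x to multiples of 3

Modular obstruction: writing x = 3x', every remaining term of the linear equation is divisible by 3, so the left side is ≡ 0 (mod 3); but the right side -1 ≡ 2 (mod 3). No integers can satisfy it.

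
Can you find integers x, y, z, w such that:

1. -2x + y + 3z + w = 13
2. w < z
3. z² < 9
Yes

Take x = 0, y = 14, z = 0, w = -1. Substituting into each constraint:
  (1) -2(0) + 14 + 3(0) + (-1) = 13 ✓
  (2) -1 < 0 ✓
  (3) z² = (0)² = 0, and 0 < 9 ✓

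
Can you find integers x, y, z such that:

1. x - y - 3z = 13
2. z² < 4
Yes

Take x = 0, y = -13, z = 0. Substituting into each constraint:
  (1) 0 + 13 - 3(0) = 13 ✓
  (2) z² = (0)² = 0, and 0 < 4 ✓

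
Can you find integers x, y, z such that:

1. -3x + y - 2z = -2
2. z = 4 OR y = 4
Yes

Take x = 0, y = 4, z = 3. Substituting into each constraint:
  (1) -3(0) + 4 - 2(3) = -2 ✓
  (2) y = 4, target 4 ✓ (second branch holds)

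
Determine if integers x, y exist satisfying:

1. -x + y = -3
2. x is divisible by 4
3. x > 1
Yes

Take x = 4, y = 1. Substituting into each constraint:
  (1) (-4) + 1 = -3 ✓
  (2) 4 = 4 × 1, remainder 0 ✓
  (3) 4 > 1 ✓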